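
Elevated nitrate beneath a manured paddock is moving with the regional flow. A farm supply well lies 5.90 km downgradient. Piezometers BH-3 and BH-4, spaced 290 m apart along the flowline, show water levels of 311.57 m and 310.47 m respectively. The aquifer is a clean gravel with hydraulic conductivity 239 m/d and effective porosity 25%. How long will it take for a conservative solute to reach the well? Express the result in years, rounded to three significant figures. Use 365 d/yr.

Hydraulic gradient i = (311.57 − 310.47) / 290 = 1.10 / 290 = 0.003793
Darcy flux q = K·i = 239 × 0.003793 = 0.9066 m/d
v = Ki/n = 239·0.003793/0.25 = 3.626 m/d
L = 5.90 km = 5900 m
t = L / v = 5900 / 3.626 = 1627 d
   = 1627 / 365 = 4.46 yr

4.46 years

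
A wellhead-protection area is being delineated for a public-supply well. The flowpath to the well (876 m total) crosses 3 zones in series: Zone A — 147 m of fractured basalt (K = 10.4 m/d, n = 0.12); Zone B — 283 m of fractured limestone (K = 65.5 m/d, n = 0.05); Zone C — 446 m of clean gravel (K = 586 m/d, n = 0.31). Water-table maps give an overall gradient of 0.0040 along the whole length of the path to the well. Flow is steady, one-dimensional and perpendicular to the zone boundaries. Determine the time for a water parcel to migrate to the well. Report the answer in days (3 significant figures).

Steady 1-D flow in series ⇒ the Darcy flux q is identical in every zone and the zone head losses add (resistances L/K in series).
Σ(L/K) = 147/10.4 + 283/65.5 + 446/586 = 14.13 + 4.321 + 0.7611 = 19.22 d
K_eq = L_total / Σ(L/K) = 876 / 19.22 = 45.59 m/d
q = K_eq · i = 45.59 × 0.0040 = 0.1823 m/d (same in every zone)
Zone A: v = q/n = 0.1823/0.12 = 1.520 m/d → t_A = 147/1.520 = 96.74 d
Zone B: v = q/n = 0.1823/0.05 = 3.647 m/d → t_B = 283/3.647 = 77.60 d
Zone C: v = q/n = 0.1823/0.31 = 0.5882 m/d → t_C = 446/0.5882 = 758.2 d
Total t = 96.74 + 77.60 + 758.2 = 932.6 d

933 days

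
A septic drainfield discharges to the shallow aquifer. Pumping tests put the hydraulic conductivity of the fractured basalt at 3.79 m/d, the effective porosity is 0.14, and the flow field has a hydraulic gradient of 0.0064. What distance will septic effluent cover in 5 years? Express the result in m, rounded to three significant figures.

q = Ki = 3.79 × 0.0064 = 0.02426 m/d
v = Ki/n = 3.79·0.0064/0.14 = 0.1733 m/d
T = 5 yr × 365 = 1825 d
L = v × T = 0.1733 × 1825 = 316.2 m

316 m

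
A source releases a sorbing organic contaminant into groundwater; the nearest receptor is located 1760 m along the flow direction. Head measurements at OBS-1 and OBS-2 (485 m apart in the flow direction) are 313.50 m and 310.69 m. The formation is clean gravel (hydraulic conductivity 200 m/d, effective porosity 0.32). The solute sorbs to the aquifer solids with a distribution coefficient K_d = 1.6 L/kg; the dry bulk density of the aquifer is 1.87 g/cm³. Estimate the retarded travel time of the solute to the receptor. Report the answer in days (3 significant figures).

5030 days

Hydraulic gradient i = (313.50 − 310.69) / 485 = 2.81 / 485 = 0.005794
Darcy flux q = K·i = 200 × 0.005794 = 1.159 m/d
Seepage velocity v = q / n = 1.159 / 0.32 = 3.621 m/d
Retardation R = 1 + ρ_b·K_d/n = 1 + 1.87×1.6/0.32 = 10.35
Contaminant velocity v_c = v/R = 3.621/10.35 = 0.3499 m/d
t = L/v_c = 1760/0.3499 = 5030 d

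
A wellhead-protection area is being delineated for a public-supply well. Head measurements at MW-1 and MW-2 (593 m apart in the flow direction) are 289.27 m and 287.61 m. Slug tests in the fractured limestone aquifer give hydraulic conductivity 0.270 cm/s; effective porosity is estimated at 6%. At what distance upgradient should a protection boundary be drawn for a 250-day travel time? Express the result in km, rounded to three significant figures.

Hydraulic gradient i = (289.27 − 287.61) / 593 = 1.66 / 593 = 0.002799
K = 0.270 cm/s × 864 = 233.3 m/d
Darcy flux q = K·i = 233.3 × 0.002799 = 0.6530 m/d
Seepage velocity v = q / n = 0.6530 / 0.06 = 10.88 m/d
L = v × T = 10.88 × 250 = 2721 m
   = 2.72 km

2.72 km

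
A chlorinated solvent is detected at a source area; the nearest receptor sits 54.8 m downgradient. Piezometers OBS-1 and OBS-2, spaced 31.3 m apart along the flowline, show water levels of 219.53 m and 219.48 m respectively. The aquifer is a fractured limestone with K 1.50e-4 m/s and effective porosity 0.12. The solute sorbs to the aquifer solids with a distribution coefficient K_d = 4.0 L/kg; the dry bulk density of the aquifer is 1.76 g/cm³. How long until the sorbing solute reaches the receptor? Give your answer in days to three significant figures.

Hydraulic gradient i = (219.53 − 219.48) / 31.3 = 0.05 / 31.3 = 0.001597
K = 1.50e-4 m/s × 86400 s/d = 12.96 m/d
q = Ki = 12.96 × 0.001597 = 0.02070 m/d
Average linear velocity = 0.02070 / 0.12 = 0.1725 m/d
Retardation R = 1 + ρ_b·K_d/n = 1 + 1.76×4.0/0.12 = 59.67
Contaminant velocity v_c = v/R = 0.1725/59.67 = 0.002891 m/d
t = L/v_c = 54.8/0.002891 = 18950 d

19000 days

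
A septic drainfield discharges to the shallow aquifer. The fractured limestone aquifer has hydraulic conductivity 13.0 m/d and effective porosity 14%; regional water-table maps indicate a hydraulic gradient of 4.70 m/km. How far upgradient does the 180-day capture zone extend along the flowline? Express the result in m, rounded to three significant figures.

q = Ki = 13.0 × 0.0047 = 0.06110 m/d
v_s = q/n_e = 0.06110/0.14 = 0.4364 m/d
L = v × T = 0.4364 × 180 = 78.56 m

78.6 m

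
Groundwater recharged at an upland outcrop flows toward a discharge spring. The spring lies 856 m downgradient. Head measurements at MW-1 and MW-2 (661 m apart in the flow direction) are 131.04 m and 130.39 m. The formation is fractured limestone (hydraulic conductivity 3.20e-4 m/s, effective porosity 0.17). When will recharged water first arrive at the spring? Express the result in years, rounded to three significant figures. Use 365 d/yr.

14.7 years

Hydraulic gradient i = (131.04 − 130.39) / 661 = 0.65 / 661 = 9.834e-4
K = 3.20e-4 m/s × 86400 s/d = 27.65 m/d
q = Ki = 27.65 × 9.834e-4 = 0.02719 m/d
v = Ki/n = 27.65·9.834e-4/0.17 = 0.1599 m/d
t = L / v = 856 / 0.1599 = 5352 d
   = 5352 / 365 = 14.7 yr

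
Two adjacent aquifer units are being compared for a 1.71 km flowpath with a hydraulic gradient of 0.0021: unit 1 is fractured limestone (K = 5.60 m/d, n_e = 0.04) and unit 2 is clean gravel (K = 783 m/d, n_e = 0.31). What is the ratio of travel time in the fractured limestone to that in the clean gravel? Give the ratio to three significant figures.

18.0

Unit 1 (fractured limestone): v = 5.60×0.0021/0.04 = 0.2940 m/d, t = 1710/0.2940 = 5816 d
Unit 2 (clean gravel): v = 783×0.0021/0.31 = 5.304 m/d, t = 1710/5.304 = 322.4 d
t(fractured limestone) / t(clean gravel) = 5816/322.4 = 18.0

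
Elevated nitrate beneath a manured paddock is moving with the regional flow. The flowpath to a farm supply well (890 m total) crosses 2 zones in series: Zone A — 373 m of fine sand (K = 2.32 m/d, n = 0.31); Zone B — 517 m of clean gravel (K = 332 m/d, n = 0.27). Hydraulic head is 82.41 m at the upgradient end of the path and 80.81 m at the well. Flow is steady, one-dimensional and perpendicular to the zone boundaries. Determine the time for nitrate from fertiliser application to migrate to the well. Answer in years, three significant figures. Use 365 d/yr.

Total head drop ΔH = 82.41 − 80.81 = 1.60 m
Continuity: the same q passes through each zone, so ΔH = q·Σ(L_j/K_j) — the zones act as resistances in series.
Σ(L/K) = 373/2.32 + 517/332 = 160.8 + 1.557 = 162.3 d
q = ΔH / Σ(L/K) = 1.60 / 162.3 = 0.009856 m/d (same in every zone)
Zone A: v = q/n = 0.009856/0.31 = 0.03179 m/d → t_A = 373/0.03179 = 11730 d
Zone B: v = q/n = 0.009856/0.27 = 0.03650 m/d → t_B = 517/0.03650 = 14160 d
Total t = 11730 + 14160 = 25890 d
   = 25890 / 365 = 70.9 yr

70.9 years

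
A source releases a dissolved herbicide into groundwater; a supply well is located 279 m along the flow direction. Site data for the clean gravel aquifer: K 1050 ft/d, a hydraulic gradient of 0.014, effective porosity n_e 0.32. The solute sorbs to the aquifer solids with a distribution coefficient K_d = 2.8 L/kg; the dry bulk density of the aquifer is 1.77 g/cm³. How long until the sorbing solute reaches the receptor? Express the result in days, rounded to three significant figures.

329 days

K = 1050 ft/d × 0.3048 = 320.0 m/d
Darcy flux q = K·i = 320.0 × 0.014 = 4.481 m/d
Seepage velocity v = q / n = 4.481 / 0.32 = 14.00 m/d
Retardation R = 1 + ρ_b·K_d/n = 1 + 1.77×2.8/0.32 = 16.49
Contaminant velocity v_c = v/R = 14.00/16.49 = 0.8492 m/d
t = L/v_c = 279/0.8492 = 328.5 d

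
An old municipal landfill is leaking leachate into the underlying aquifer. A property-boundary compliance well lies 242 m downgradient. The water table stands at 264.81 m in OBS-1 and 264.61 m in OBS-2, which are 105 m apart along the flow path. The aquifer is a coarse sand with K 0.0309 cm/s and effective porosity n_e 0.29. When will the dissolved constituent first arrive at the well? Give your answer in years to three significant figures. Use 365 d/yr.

Hydraulic gradient i = (264.81 − 264.61) / 105 = 0.20 / 105 = 0.001905
K = 0.0309 cm/s × 864 = 26.70 m/d
Darcy flux q = K·i = 26.70 × 0.001905 = 0.05085 m/d
v_s = q/n_e = 0.05085/0.29 = 0.1754 m/d
t = L / v = 242 / 0.1754 = 1380 d
   = 1380 / 365 = 3.78 yr

3.78 years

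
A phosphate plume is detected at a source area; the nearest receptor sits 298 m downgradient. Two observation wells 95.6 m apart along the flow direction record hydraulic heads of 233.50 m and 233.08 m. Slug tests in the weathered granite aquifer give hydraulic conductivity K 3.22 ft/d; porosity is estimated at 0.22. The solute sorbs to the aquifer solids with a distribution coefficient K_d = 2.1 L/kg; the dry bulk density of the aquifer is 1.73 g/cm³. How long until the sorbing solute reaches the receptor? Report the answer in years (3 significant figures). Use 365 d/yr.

730 years

Hydraulic gradient i = (233.50 − 233.08) / 95.6 = 0.42 / 95.6 = 0.004393
K = 3.22 ft/d × 0.3048 = 0.9815 m/d
q = Ki = 0.9815 × 0.004393 = 0.004312 m/d
Average linear velocity = 0.004312 / 0.22 = 0.01960 m/d
Retardation R = 1 + ρ_b·K_d/n = 1 + 1.73×2.1/0.22 = 17.51
Contaminant velocity v_c = v/R = 0.01960/17.51 = 0.001119 m/d
t = L/v_c = 298/0.001119 = 266300 d
   = 266300/365 = 730 yr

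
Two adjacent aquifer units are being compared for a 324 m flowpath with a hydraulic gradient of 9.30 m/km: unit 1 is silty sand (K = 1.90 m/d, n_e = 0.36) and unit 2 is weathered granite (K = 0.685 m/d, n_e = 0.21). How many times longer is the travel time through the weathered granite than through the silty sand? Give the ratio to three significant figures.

Unit 1 (silty sand): v = 1.90×0.0093/0.36 = 0.04908 m/d, t = 324/0.04908 = 6601 d
Unit 2 (weathered granite): v = 0.685×0.0093/0.21 = 0.03034 m/d, t = 324/0.03034 = 10680 d
t(weathered granite) / t(silty sand) = 10680/6601 = 1.62

1.62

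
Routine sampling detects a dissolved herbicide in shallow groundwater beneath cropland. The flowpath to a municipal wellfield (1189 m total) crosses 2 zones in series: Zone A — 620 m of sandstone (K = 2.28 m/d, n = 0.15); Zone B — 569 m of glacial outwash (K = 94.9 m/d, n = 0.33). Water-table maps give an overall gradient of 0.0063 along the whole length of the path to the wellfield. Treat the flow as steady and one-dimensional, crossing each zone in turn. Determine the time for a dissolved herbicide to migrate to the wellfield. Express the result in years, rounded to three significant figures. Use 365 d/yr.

Steady 1-D flow in series ⇒ the Darcy flux q is identical in every zone and the zone head losses add (resistances L/K in series).
Σ(L/K) = 620/2.28 + 569/94.9 = 271.9 + 5.996 = 277.9 d
K_eq = L_total / Σ(L/K) = 1189 / 277.9 = 4.278 m/d
q = K_eq · i = 4.278 × 0.0063 = 0.02695 m/d (same in every zone)
Zone A: v = q/n = 0.02695/0.15 = 0.1797 m/d → t_A = 620/0.1797 = 3451 d
Zone B: v = q/n = 0.02695/0.33 = 0.08167 m/d → t_B = 569/0.08167 = 6967 d
Total t = 3451 + 6967 = 10420 d
   = 10420 / 365 = 28.5 yr

28.5 years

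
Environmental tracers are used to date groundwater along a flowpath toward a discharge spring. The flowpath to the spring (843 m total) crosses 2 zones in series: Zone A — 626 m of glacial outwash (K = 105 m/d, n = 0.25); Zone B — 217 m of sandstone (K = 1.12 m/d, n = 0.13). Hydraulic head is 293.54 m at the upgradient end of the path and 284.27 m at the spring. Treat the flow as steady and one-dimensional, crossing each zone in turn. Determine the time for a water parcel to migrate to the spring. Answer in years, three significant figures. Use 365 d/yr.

Total head drop ΔH = 293.54 − 284.27 = 9.27 m
Continuity: the same q passes through each zone, so ΔH = q·Σ(L_j/K_j) — the zones act as resistances in series.
Σ(L/K) = 626/105 + 217/1.12 = 5.962 + 193.7 = 199.7 d
q = ΔH / Σ(L/K) = 9.27 / 199.7 = 0.04642 m/d (same in every zone)
Zone A: v = q/n = 0.04642/0.25 = 0.1857 m/d → t_A = 626/0.1857 = 3372 d
Zone B: v = q/n = 0.04642/0.13 = 0.3571 m/d → t_B = 217/0.3571 = 607.8 d
Total t = 3372 + 607.8 = 3979 d
   = 3979 / 365 = 10.9 yr

10.9 years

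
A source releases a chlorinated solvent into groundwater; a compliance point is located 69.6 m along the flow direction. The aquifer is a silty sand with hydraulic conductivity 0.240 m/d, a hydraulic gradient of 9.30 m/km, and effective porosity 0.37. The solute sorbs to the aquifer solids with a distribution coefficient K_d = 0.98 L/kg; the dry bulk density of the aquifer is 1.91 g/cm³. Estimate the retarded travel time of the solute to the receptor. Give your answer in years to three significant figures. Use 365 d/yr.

Darcy flux q = K·i = 0.240 × 0.0093 = 0.002232 m/d
v_s = q/n_e = 0.002232/0.37 = 0.006032 m/d
Retardation R = 1 + ρ_b·K_d/n = 1 + 1.91×0.98/0.37 = 6.059
Contaminant velocity v_c = v/R = 0.006032/6.059 = 9.956e-4 m/d
t = L/v_c = 69.6/9.956e-4 = 69910 d
   = 69910/365 = 192 yr

192 years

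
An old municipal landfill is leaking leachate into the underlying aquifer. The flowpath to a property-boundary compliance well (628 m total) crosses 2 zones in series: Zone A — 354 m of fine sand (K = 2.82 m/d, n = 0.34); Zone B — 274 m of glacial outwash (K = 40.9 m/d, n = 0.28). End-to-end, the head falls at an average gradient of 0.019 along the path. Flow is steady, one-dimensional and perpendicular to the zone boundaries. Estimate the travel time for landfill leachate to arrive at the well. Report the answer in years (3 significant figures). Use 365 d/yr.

5.98 years

Continuity: the same q passes through each zone, so ΔH = q·Σ(L_j/K_j) — the zones act as resistances in series.
Σ(L/K) = 354/2.82 + 274/40.9 = 125.5 + 6.699 = 132.2 d
K_eq = L_total / Σ(L/K) = 628 / 132.2 = 4.749 m/d
q = K_eq · i = 4.749 × 0.019 = 0.09024 m/d (same in every zone)
Zone A: v = q/n = 0.09024/0.34 = 0.2654 m/d → t_A = 354/0.2654 = 1334 d
Zone B: v = q/n = 0.09024/0.28 = 0.3223 m/d → t_B = 274/0.3223 = 850.2 d
Total t = 1334 + 850.2 = 2184 d
   = 2184 / 365 = 5.98 yr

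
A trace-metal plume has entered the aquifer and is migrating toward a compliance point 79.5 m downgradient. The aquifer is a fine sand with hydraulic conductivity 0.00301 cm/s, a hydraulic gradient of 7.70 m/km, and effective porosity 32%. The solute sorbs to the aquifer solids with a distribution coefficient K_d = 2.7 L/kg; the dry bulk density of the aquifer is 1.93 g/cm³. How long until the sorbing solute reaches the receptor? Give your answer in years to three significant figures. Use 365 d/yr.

K = 0.00301 cm/s × 864 = 2.601 m/d
Darcy flux q = K·i = 2.601 × 0.0077 = 0.02002 m/d
Seepage velocity v = q / n = 0.02002 / 0.32 = 0.06258 m/d
Retardation R = 1 + ρ_b·K_d/n = 1 + 1.93×2.7/0.32 = 17.28
Contaminant velocity v_c = v/R = 0.06258/17.28 = 0.003620 m/d
t = L/v_c = 79.5/0.003620 = 21960 d
   = 21960/365 = 60.2 yr

60.2 years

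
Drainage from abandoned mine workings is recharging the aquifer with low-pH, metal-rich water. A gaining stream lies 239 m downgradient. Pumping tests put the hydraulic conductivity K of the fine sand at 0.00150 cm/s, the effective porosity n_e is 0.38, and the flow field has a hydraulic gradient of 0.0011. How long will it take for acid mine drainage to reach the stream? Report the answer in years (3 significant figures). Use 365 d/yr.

175 years

K = 0.00150 cm/s × 864 = 1.296 m/d
Specific discharge q = 1.296 × 0.0011 = 0.001426 m/d
Seepage velocity v = q / n = 0.001426 / 0.38 = 0.003752 m/d
t = L / v = 239 / 0.003752 = 63710 d
   = 63710 / 365 = 175 yr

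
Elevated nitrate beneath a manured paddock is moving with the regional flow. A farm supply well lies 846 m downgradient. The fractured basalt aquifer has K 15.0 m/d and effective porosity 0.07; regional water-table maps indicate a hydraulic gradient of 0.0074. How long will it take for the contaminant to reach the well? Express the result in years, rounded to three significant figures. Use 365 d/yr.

1.46 years

Darcy flux q = K·i = 15.0 × 0.0074 = 0.1110 m/d
Seepage velocity v = q / n = 0.1110 / 0.07 = 1.586 m/d
t = L / v = 846 / 1.586 = 533.5 d
   = 533.5 / 365 = 1.46 yr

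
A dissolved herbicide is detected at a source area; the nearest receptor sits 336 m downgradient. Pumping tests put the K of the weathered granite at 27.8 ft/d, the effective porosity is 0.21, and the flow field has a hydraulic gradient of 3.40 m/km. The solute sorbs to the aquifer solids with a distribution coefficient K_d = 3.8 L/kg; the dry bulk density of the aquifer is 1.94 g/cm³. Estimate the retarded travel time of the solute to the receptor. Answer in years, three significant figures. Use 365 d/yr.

242 years

K = 27.8 ft/d × 0.3048 = 8.473 m/d
Specific discharge q = 8.473 × 0.0034 = 0.02881 m/d
Average linear velocity = 0.02881 / 0.21 = 0.1372 m/d
Retardation R = 1 + ρ_b·K_d/n = 1 + 1.94×3.8/0.21 = 36.10
Contaminant velocity v_c = v/R = 0.1372/36.10 = 0.003800 m/d
t = L/v_c = 336/0.003800 = 88430 d
   = 88430/365 = 242 yr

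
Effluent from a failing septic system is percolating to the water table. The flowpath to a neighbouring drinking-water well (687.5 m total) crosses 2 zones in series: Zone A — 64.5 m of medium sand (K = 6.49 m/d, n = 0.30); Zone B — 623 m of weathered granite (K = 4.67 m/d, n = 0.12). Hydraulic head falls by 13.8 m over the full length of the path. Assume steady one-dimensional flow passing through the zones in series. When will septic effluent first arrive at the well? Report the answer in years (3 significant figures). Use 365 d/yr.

Steady 1-D flow in series ⇒ the Darcy flux q is identical in every zone and the zone head losses add (resistances L/K in series).
Σ(L/K) = 64.5/6.49 + 623/4.67 = 9.938 + 133.4 = 143.3 d
q = ΔH / Σ(L/K) = 13.8 / 143.3 = 0.09627 m/d (same in every zone)
Zone A: v = q/n = 0.09627/0.30 = 0.3209 m/d → t_A = 64.5/0.3209 = 201.0 d
Zone B: v = q/n = 0.09627/0.12 = 0.8023 m/d → t_B = 623/0.8023 = 776.5 d
Total t = 201.0 + 776.5 = 977.5 d
   = 977.5 / 365 = 2.68 yr

2.68 years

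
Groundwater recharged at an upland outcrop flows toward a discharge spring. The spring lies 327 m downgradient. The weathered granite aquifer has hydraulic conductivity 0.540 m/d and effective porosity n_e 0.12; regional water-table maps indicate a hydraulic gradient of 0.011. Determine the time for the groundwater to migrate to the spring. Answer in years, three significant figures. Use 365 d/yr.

Specific discharge q = 0.540 × 0.011 = 0.005940 m/d
Seepage velocity v = q / n = 0.005940 / 0.12 = 0.04950 m/d
t = L / v = 327 / 0.04950 = 6606 d
   = 6606 / 365 = 18.1 yr

18.1 years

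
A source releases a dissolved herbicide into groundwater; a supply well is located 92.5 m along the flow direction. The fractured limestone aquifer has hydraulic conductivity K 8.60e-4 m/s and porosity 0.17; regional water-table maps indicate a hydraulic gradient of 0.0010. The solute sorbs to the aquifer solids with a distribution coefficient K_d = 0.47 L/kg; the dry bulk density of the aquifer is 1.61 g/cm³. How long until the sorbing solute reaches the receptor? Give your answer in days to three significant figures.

K = 8.60e-4 m/s × 86400 s/d = 74.30 m/d
q = Ki = 74.30 × 0.0010 = 0.07430 m/d
v = Ki/n = 74.30·0.0010/0.17 = 0.4371 m/d
Retardation R = 1 + ρ_b·K_d/n = 1 + 1.61×0.47/0.17 = 5.451
Contaminant velocity v_c = v/R = 0.4371/5.451 = 0.08018 m/d
t = L/v_c = 92.5/0.08018 = 1154 d

1150 days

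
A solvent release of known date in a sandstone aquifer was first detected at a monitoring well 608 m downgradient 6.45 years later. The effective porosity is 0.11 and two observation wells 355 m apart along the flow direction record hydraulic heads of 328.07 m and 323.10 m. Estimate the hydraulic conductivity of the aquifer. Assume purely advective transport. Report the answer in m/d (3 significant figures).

Hydraulic gradient i = (328.07 − 323.10) / 355 = 4.97 / 355 = 0.01400
t = 6.45 years = 2354 d
v = L / t = 608 / 2354 = 0.2583 m/d
K = v · n / i = 0.2583 × 0.11 / 0.01400 = 2.03 m/d

2.03 m/d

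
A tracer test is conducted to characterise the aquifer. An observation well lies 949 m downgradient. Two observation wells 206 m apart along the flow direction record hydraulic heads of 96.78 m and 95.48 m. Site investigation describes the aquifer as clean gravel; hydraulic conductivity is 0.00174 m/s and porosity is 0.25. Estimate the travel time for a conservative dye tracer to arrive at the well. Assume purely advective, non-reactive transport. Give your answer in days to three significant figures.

Hydraulic gradient i = (96.78 − 95.48) / 206 = 1.30 / 206 = 0.006311
K = 0.00174 m/s × 86400 s/d = 150.3 m/d
Specific discharge q = 150.3 × 0.006311 = 0.9487 m/d
Average linear velocity = 0.9487 / 0.25 = 3.795 m/d
t = L / v = 949 / 3.795 = 250.1 d

250 days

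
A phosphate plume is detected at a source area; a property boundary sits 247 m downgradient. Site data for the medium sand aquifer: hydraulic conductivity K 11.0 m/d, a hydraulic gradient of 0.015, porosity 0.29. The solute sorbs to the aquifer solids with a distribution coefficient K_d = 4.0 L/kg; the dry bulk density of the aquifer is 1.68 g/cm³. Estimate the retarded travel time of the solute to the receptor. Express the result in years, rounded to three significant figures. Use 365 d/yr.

Darcy flux q = K·i = 11.0 × 0.015 = 0.1650 m/d
Seepage velocity v = q / n = 0.1650 / 0.29 = 0.5690 m/d
Retardation R = 1 + ρ_b·K_d/n = 1 + 1.68×4.0/0.29 = 24.17
Contaminant velocity v_c = v/R = 0.5690/24.17 = 0.02354 m/d
t = L/v_c = 247/0.02354 = 10490 d
   = 10490/365 = 28.8 yr

28.8 years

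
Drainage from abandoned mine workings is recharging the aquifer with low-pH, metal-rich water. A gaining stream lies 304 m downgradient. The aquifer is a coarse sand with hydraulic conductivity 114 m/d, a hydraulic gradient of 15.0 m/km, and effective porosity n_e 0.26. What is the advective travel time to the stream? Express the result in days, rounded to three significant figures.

Specific discharge q = 114 × 0.015 = 1.710 m/d
Seepage velocity v = q / n = 1.710 / 0.26 = 6.577 m/d
t = L / v = 304 / 6.577 = 46.22 d

46.2 days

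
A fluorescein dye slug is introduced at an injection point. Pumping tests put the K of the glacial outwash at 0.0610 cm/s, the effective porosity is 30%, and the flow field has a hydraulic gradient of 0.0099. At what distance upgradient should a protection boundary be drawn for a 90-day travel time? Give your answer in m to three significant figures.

K = 0.0610 cm/s × 864 = 52.70 m/d
q = Ki = 52.70 × 0.0099 = 0.5218 m/d
v_s = q/n_e = 0.5218/0.30 = 1.739 m/d
L = v × T = 1.739 × 90 = 156.5 m

157 m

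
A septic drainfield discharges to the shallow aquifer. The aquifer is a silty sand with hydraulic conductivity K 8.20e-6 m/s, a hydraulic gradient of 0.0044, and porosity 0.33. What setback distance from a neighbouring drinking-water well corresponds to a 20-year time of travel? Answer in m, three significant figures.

69.0 m

K = 8.20e-6 m/s × 86400 s/d = 0.7085 m/d
Specific discharge q = 0.7085 × 0.0044 = 0.003117 m/d
v_s = q/n_e = 0.003117/0.33 = 0.009446 m/d
T = 20 yr × 365 = 7300 d
L = v × T = 0.009446 × 7300 = 68.96 m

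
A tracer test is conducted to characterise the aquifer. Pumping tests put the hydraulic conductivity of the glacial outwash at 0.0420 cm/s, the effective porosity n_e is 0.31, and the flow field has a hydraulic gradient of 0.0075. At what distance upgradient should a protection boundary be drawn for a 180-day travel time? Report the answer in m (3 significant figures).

158 m

K = 0.0420 cm/s × 864 = 36.29 m/d
Specific discharge q = 36.29 × 0.0075 = 0.2722 m/d
Average linear velocity = 0.2722 / 0.31 = 0.8779 m/d
L = v × T = 0.8779 × 180 = 158.0 m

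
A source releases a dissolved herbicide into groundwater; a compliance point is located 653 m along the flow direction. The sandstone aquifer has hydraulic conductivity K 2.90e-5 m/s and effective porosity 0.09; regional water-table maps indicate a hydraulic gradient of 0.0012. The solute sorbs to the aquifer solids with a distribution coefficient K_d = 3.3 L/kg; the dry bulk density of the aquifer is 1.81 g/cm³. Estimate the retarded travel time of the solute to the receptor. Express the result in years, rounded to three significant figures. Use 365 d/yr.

3610 years

K = 2.90e-5 m/s × 86400 s/d = 2.506 m/d
Darcy flux q = K·i = 2.506 × 0.0012 = 0.003007 m/d
v_s = q/n_e = 0.003007/0.09 = 0.03341 m/d
Retardation R = 1 + ρ_b·K_d/n = 1 + 1.81×3.3/0.09 = 67.37
Contaminant velocity v_c = v/R = 0.03341/67.37 = 4.959e-4 m/d
t = L/v_c = 653/4.959e-4 = 1.317e6 d
   = 1.317e6/365 = 3610 yr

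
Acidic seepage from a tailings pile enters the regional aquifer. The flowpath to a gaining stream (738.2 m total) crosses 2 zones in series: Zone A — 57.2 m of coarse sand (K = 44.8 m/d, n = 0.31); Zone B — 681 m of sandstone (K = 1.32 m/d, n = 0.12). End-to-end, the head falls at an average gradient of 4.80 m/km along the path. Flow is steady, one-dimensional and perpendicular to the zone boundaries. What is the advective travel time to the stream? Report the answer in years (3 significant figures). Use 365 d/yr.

Continuity: the same q passes through each zone, so ΔH = q·Σ(L_j/K_j) — the zones act as resistances in series.
Σ(L/K) = 57.2/44.8 + 681/1.32 = 1.277 + 515.9 = 517.2 d
K_eq = L_total / Σ(L/K) = 738.2 / 517.2 = 1.427 m/d
q = K_eq · i = 1.427 × 0.0048 = 0.006851 m/d (same in every zone)
Zone A: v = q/n = 0.006851/0.31 = 0.02210 m/d → t_A = 57.2/0.02210 = 2588 d
Zone B: v = q/n = 0.006851/0.12 = 0.05709 m/d → t_B = 681/0.05709 = 11930 d
Total t = 2588 + 11930 = 14520 d
   = 14520 / 365 = 39.8 yr

39.8 years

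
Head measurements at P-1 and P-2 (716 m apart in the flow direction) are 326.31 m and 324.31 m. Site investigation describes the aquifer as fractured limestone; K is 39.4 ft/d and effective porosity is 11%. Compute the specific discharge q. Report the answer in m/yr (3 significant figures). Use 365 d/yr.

Hydraulic gradient i = (326.31 − 324.31) / 716 = 2.00 / 716 = 0.002793
K = 39.4 ft/d × 0.3048 = 12.01 m/d
Specific discharge q = 12.01 × 0.002793 = 0.03355 m/d
   = 0.03355 × 365 = 12.2 m/yr

12.2 m/yr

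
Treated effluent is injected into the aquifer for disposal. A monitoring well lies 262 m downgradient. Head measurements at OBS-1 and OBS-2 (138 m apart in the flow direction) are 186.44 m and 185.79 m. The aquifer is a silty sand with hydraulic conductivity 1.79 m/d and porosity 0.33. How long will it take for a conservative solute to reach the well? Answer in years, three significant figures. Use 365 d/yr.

28.1 years

Hydraulic gradient i = (186.44 − 185.79) / 138 = 0.65 / 138 = 0.004710
q = Ki = 1.79 × 0.004710 = 0.008431 m/d
v_s = q/n_e = 0.008431/0.33 = 0.02555 m/d
t = L / v = 262 / 0.02555 = 10250 d
   = 10250 / 365 = 28.1 yr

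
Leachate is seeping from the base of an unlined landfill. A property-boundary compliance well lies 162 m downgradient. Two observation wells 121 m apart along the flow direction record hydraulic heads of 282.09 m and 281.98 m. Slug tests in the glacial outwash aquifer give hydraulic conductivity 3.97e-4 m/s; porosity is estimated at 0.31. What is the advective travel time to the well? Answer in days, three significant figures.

1610 days

Hydraulic gradient i = (282.09 − 281.98) / 121 = 0.11 / 121 = 9.091e-4
K = 3.97e-4 m/s × 86400 s/d = 34.30 m/d
Darcy flux q = K·i = 34.30 × 9.091e-4 = 0.03118 m/d
Average linear velocity = 0.03118 / 0.31 = 0.1006 m/d
t = L / v = 162 / 0.1006 = 1611 d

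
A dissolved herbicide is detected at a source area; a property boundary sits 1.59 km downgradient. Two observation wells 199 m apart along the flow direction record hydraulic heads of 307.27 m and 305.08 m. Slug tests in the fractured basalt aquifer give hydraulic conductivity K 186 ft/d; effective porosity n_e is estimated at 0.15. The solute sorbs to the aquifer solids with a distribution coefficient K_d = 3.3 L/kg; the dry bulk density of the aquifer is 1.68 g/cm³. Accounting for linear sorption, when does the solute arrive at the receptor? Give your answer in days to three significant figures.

14500 days

Hydraulic gradient i = (307.27 − 305.08) / 199 = 2.19 / 199 = 0.01101
K = 186 ft/d × 0.3048 = 56.69 m/d
Specific discharge q = 56.69 × 0.01101 = 0.6239 m/d
v_s = q/n_e = 0.6239/0.15 = 4.159 m/d
Retardation R = 1 + ρ_b·K_d/n = 1 + 1.68×3.3/0.15 = 37.96
Contaminant velocity v_c = v/R = 4.159/37.96 = 0.1096 m/d
L = 1.59 km = 1590 m
t = L/v_c = 1590/0.1096 = 14510 d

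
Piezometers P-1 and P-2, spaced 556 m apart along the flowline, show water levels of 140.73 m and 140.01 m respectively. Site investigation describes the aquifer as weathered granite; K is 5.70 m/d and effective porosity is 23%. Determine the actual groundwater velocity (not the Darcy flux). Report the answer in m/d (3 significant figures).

0.0321 m/d

Hydraulic gradient i = (140.73 − 140.01) / 556 = 0.72 / 556 = 0.001295
Darcy flux q = K·i = 5.70 × 0.001295 = 0.007381 m/d
Seepage velocity v = q / n = 0.007381 / 0.23 = 0.03209 m/d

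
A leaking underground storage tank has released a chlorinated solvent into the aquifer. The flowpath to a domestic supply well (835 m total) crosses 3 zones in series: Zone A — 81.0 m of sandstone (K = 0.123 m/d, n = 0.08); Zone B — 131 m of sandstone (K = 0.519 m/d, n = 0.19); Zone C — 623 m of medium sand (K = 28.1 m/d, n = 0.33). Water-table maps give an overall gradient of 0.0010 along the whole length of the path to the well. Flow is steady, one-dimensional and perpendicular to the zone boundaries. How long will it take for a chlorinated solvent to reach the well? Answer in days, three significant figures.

Continuity: the same q passes through each zone, so ΔH = q·Σ(L_j/K_j) — the zones act as resistances in series.
Σ(L/K) = 81.0/0.123 + 131/0.519 + 623/28.1 = 658.5 + 252.4 + 22.17 = 933.1 d
K_eq = L_total / Σ(L/K) = 835 / 933.1 = 0.8949 m/d
q = K_eq · i = 0.8949 × 0.0010 = 8.949e-4 m/d (same in every zone)
Zone A: v = q/n = 8.949e-4/0.08 = 0.01119 m/d → t_A = 81.0/0.01119 = 7241 d
Zone B: v = q/n = 8.949e-4/0.19 = 0.004710 m/d → t_B = 131/0.004710 = 27810 d
Zone C: v = q/n = 8.949e-4/0.33 = 0.002712 m/d → t_C = 623/0.002712 = 229700 d
Total t = 7241 + 27810 + 229700 = 264800 d

265000 days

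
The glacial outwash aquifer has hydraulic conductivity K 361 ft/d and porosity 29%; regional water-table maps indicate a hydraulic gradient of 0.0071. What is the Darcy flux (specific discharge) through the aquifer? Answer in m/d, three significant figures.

0.781 m/d

K = 361 ft/d × 0.3048 = 110.0 m/d
q = Ki = 110.0 × 0.0071 = 0.7812 m/d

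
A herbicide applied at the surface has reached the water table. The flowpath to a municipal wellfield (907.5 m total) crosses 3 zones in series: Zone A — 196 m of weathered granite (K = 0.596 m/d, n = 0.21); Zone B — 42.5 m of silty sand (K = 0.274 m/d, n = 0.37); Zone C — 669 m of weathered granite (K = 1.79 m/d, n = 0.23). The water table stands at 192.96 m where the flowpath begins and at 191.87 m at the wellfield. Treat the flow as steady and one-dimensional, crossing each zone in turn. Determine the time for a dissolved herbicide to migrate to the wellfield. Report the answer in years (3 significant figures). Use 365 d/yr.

Total head drop ΔH = 192.96 − 191.87 = 1.09 m
Continuity: the same q passes through each zone, so ΔH = q·Σ(L_j/K_j) — the zones act as resistances in series.
Σ(L/K) = 196/0.596 + 42.5/0.274 + 669/1.79 = 328.9 + 155.1 + 373.7 = 857.7 d
q = ΔH / Σ(L/K) = 1.09 / 857.7 = 0.001271 m/d (same in every zone)
Zone A: v = q/n = 0.001271/0.21 = 0.006052 m/d → t_A = 196/0.006052 = 32390 d
Zone B: v = q/n = 0.001271/0.37 = 0.003435 m/d → t_B = 42.5/0.003435 = 12370 d
Zone C: v = q/n = 0.001271/0.23 = 0.005525 m/d → t_C = 669/0.005525 = 121100 d
Total t = 32390 + 12370 + 121100 = 165800 d
   = 165800 / 365 = 454 yr

454 years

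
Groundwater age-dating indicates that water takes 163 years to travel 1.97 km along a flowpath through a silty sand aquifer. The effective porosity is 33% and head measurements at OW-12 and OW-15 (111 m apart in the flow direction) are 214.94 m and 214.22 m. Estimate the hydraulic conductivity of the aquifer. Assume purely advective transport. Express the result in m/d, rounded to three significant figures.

Hydraulic gradient i = (214.94 − 214.22) / 111 = 0.72 / 111 = 0.006486
t = 163 years = 59500 d
L = 1.97 km = 1970 m
v = L / t = 1970 / 59500 = 0.03311 m/d
K = v · n / i = 0.03311 × 0.33 / 0.006486 = 1.68 m/d

1.68 m/d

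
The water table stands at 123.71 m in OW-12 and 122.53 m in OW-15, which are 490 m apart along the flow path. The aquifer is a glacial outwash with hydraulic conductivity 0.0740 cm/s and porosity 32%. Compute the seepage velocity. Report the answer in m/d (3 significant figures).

0.481 m/d

Hydraulic gradient i = (123.71 − 122.53) / 490 = 1.18 / 490 = 0.002408
K = 0.0740 cm/s × 864 = 63.94 m/d
q = Ki = 63.94 × 0.002408 = 0.1540 m/d
v = Ki/n = 63.94·0.002408/0.32 = 0.4812 m/d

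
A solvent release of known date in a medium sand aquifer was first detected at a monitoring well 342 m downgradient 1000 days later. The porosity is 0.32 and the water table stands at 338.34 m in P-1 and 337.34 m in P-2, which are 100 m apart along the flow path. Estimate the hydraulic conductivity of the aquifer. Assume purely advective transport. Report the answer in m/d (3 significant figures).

Hydraulic gradient i = (338.34 − 337.34) / 100 = 1.00 / 100 = 0.01000
v = L / t = 342 / 1000 = 0.3420 m/d
K = v · n / i = 0.3420 × 0.32 / 0.01000 = 10.9 m/d

10.9 m/d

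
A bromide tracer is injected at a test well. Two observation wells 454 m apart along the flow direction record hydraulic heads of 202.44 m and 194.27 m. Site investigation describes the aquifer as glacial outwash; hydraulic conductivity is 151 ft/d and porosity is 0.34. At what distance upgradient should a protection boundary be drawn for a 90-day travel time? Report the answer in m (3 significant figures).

Hydraulic gradient i = (202.44 − 194.27) / 454 = 8.17 / 454 = 0.01800
K = 151 ft/d × 0.3048 = 46.02 m/d
Specific discharge q = 46.02 × 0.01800 = 0.8282 m/d
v_s = q/n_e = 0.8282/0.34 = 2.436 m/d
L = v × T = 2.436 × 90 = 219.2 m

219 m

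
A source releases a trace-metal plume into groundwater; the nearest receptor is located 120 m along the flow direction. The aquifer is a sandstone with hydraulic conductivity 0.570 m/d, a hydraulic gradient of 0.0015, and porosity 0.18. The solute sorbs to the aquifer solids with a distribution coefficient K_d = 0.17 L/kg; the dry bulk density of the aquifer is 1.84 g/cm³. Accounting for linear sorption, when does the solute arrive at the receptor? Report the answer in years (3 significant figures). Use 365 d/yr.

Darcy flux q = K·i = 0.570 × 0.0015 = 8.550e-4 m/d
v = Ki/n = 0.570·0.0015/0.18 = 0.004750 m/d
Retardation R = 1 + ρ_b·K_d/n = 1 + 1.84×0.17/0.18 = 2.738
Contaminant velocity v_c = v/R = 0.004750/2.738 = 0.001735 m/d
t = L/v_c = 120/0.001735 = 69160 d
   = 69160/365 = 189 yr

189 years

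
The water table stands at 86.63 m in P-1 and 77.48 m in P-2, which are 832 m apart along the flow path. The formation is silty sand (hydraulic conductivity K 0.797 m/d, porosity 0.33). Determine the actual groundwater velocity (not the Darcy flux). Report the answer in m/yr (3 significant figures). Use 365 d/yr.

Hydraulic gradient i = (86.63 − 77.48) / 832 = 9.15 / 832 = 0.01100
Specific discharge q = 0.797 × 0.01100 = 0.008765 m/d
v = Ki/n = 0.797·0.01100/0.33 = 0.02656 m/d
   = 0.02656 × 365 = 9.69 m/yr

9.69 m/yr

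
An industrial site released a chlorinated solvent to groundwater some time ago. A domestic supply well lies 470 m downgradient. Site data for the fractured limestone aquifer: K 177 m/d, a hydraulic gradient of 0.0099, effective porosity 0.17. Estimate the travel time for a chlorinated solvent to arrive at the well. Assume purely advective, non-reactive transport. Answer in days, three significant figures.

45.6 days

q = Ki = 177 × 0.0099 = 1.752 m/d
v_s = q/n_e = 1.752/0.17 = 10.31 m/d
t = L / v = 470 / 10.31 = 45.60 d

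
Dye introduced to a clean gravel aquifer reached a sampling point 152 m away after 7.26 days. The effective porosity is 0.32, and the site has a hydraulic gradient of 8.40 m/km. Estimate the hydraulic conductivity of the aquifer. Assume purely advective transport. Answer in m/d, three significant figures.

798 m/d

v = L / t = 152 / 7.26 = 20.94 m/d
K = v · n / i = 20.94 × 0.32 / 0.0084 = 798 m/d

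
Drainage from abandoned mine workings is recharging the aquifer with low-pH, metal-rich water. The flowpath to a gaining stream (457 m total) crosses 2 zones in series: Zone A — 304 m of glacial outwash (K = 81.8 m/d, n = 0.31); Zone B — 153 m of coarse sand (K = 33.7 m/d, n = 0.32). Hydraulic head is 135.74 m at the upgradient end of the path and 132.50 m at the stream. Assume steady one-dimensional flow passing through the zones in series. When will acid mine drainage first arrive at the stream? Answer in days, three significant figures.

365 days

Total head drop ΔH = 135.74 − 132.50 = 3.24 m
Continuity: the same q passes through each zone, so ΔH = q·Σ(L_j/K_j) — the zones act as resistances in series.
Σ(L/K) = 304/81.8 + 153/33.7 = 3.716 + 4.540 = 8.256 d
q = ΔH / Σ(L/K) = 3.24 / 8.256 = 0.3924 m/d (same in every zone)
Zone A: v = q/n = 0.3924/0.31 = 1.266 m/d → t_A = 304/1.266 = 240.2 d
Zone B: v = q/n = 0.3924/0.32 = 1.226 m/d → t_B = 153/1.226 = 124.8 d
Total t = 240.2 + 124.8 = 364.9 d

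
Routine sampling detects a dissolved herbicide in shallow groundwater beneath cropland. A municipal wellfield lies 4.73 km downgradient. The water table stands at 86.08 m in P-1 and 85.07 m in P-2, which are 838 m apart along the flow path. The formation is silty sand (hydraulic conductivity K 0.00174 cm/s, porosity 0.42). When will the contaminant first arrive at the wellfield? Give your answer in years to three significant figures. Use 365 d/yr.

3000 years

Hydraulic gradient i = (86.08 − 85.07) / 838 = 1.01 / 838 = 0.001205
K = 0.00174 cm/s × 864 = 1.503 m/d
Specific discharge q = 1.503 × 0.001205 = 0.001812 m/d
Seepage velocity v = q / n = 0.001812 / 0.42 = 0.004314 m/d
L = 4.73 km = 4730 m
t = L / v = 4730 / 0.004314 = 1.096e6 d
   = 1.096e6 / 365 = 3000 yr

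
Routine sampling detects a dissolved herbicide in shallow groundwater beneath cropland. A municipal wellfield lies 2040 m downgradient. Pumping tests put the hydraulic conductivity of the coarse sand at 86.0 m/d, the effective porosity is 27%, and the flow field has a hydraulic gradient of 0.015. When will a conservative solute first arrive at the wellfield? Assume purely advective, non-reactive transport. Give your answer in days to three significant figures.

427 days

q = Ki = 86.0 × 0.015 = 1.290 m/d
Average linear velocity = 1.290 / 0.27 = 4.778 m/d
t = L / v = 2040 / 4.778 = 427.0 d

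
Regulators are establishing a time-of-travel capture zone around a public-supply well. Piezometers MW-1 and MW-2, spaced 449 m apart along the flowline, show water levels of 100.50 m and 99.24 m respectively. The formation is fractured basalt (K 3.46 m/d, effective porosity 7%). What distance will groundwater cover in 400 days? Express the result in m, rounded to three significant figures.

55.5 m

Hydraulic gradient i = (100.50 − 99.24) / 449 = 1.26 / 449 = 0.002806
Darcy flux q = K·i = 3.46 × 0.002806 = 0.009710 m/d
Average linear velocity = 0.009710 / 0.07 = 0.1387 m/d
L = v × T = 0.1387 × 400 = 55.48 m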